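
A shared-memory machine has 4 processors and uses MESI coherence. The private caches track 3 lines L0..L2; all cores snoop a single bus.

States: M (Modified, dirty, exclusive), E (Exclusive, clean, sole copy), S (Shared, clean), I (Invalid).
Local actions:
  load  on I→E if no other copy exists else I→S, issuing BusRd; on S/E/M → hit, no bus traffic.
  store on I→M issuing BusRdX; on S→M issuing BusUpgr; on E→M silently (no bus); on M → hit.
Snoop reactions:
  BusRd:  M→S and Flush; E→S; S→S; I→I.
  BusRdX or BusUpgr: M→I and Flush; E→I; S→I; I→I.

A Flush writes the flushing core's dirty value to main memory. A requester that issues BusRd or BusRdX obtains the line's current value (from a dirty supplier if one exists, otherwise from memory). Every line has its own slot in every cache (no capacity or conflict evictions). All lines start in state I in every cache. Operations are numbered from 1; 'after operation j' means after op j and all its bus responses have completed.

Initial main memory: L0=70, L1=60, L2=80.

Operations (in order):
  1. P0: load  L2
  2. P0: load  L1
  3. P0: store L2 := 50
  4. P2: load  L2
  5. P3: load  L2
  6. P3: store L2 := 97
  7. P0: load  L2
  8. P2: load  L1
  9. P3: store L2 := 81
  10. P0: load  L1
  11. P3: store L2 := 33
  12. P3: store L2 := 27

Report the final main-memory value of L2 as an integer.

[1] P0: load  L2 | P0:E(80), P1:I, P2:I, P3:I | bus: BusRd
[2] P0: load  L1 | P0:E(60), P1:I, P2:I, P3:I | bus: BusRd
[3] P0: store L2 := 50 | P0:M(50), P1:I, P2:I, P3:I | bus: none
[4] P2: load  L2 | P0:S(50), P1:I, P2:S(50), P3:I | bus: BusRd,Flush
[5] P3: load  L2 | P0:S(50), P1:I, P2:S(50), P3:S(50) | bus: BusRd
[6] P3: store L2 := 97 | P0:I, P1:I, P2:I, P3:M(97) | bus: BusUpgr
[7] P0: load  L2 | P0:S(97), P1:I, P2:I, P3:S(97) | bus: BusRd,Flush
[8] P2: load  L1 | P0:S(60), P1:I, P2:S(60), P3:I | bus: BusRd
[9] P3: store L2 := 81 | P0:I, P1:I, P2:I, P3:M(81) | bus: BusUpgr
[10] P0: load  L1 | P0:S(60), P1:I, P2:S(60), P3:I | bus: none
[11] P3: store L2 := 33 | P0:I, P1:I, P2:I, P3:M(33) | bus: none
[12] P3: store L2 := 27 | P0:I, P1:I, P2:I, P3:M(27) | bus: none

memory[L2] = 97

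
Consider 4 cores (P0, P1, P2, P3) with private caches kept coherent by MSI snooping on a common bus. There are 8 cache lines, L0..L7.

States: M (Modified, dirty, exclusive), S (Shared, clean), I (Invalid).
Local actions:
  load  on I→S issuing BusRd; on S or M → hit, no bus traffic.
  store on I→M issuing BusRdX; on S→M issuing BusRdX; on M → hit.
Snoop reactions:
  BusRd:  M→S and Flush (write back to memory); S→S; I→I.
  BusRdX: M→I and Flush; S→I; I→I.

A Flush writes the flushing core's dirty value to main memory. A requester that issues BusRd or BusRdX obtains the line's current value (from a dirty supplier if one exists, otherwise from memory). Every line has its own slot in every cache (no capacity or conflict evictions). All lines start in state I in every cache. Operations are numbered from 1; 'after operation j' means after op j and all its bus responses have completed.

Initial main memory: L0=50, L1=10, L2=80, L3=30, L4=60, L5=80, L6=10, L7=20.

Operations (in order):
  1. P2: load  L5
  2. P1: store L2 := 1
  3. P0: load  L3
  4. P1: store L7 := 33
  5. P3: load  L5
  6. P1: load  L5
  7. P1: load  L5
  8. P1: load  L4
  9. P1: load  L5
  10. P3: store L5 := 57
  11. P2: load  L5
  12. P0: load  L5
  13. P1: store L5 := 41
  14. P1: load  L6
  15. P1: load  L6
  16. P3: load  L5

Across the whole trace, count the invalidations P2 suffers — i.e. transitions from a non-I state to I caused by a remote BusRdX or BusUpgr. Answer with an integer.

  op1 P2: load  L5 → I/I/S/I on L5; bus BusRd; mem=80
  op2 P1: store L2 := 1 → I/M/I/I on L2; bus BusRdX; mem=80
  op3 P0: load  L3 → S/I/I/I on L3; bus BusRd; mem=30
  op4 P1: store L7 := 33 → I/M/I/I on L7; bus BusRdX; mem=20
  op5 P3: load  L5 → I/I/S/S on L5; bus BusRd; mem=80
  op6 P1: load  L5 → I/S/S/S on L5; bus BusRd; mem=80
  op7 P1: load  L5 → I/S/S/S on L5; bus (none); mem=80
  op8 P1: load  L4 → I/S/I/I on L4; bus BusRd; mem=60
  op9 P1: load  L5 → I/S/S/S on L5; bus (none); mem=80
  op10 P3: store L5 := 57 → I/I/I/M on L5; bus BusRdX; mem=80
  op11 P2: load  L5 → I/I/S/S on L5; bus BusRd Flush; mem=57
  op12 P0: load  L5 → S/I/S/S on L5; bus BusRd; mem=57
  op13 P1: store L5 := 41 → I/M/I/I on L5; bus BusRdX; mem=57
  op14 P1: load  L6 → I/S/I/I on L6; bus BusRd; mem=10
  op15 P1: load  L6 → I/S/I/I on L6; bus (none); mem=10
  op16 P3: load  L5 → I/S/I/S on L5; bus BusRd Flush; mem=41

invalidations = 2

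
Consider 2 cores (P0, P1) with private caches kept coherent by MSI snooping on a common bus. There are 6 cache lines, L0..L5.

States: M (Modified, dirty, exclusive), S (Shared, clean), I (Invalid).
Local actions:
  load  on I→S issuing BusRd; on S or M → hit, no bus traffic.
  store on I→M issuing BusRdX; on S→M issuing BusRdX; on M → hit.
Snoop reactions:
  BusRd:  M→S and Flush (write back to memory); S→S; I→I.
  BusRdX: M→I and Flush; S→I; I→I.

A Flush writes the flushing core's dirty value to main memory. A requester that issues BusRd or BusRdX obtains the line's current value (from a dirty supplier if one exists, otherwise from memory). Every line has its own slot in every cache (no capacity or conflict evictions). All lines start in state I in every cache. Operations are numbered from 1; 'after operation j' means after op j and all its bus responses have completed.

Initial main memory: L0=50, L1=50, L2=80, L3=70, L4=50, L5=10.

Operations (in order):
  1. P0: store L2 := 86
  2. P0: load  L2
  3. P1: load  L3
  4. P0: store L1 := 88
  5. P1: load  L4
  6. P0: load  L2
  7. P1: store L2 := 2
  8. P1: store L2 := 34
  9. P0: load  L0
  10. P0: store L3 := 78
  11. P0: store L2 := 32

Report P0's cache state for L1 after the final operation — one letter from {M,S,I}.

  op1 P0: store L2 := 86 → M/I on L2; bus BusRdX; mem=80
  op2 P0: load  L2 → M/I on L2; bus (none); mem=80
  op3 P1: load  L3 → I/S on L3; bus BusRd; mem=70
  op4 P0: store L1 := 88 → M/I on L1; bus BusRdX; mem=50
  op5 P1: load  L4 → I/S on L4; bus BusRd; mem=50
  op6 P0: load  L2 → M/I on L2; bus (none); mem=80
  op7 P1: store L2 := 2 → I/M on L2; bus BusRdX Flush; mem=86
  op8 P1: store L2 := 34 → I/M on L2; bus (none); mem=86
  op9 P0: load  L0 → S/I on L0; bus BusRd; mem=50
  op10 P0: store L3 := 78 → M/I on L3; bus BusRdX; mem=70
  op11 P0: store L2 := 32 → M/I on L2; bus BusRdX Flush; mem=34

state = M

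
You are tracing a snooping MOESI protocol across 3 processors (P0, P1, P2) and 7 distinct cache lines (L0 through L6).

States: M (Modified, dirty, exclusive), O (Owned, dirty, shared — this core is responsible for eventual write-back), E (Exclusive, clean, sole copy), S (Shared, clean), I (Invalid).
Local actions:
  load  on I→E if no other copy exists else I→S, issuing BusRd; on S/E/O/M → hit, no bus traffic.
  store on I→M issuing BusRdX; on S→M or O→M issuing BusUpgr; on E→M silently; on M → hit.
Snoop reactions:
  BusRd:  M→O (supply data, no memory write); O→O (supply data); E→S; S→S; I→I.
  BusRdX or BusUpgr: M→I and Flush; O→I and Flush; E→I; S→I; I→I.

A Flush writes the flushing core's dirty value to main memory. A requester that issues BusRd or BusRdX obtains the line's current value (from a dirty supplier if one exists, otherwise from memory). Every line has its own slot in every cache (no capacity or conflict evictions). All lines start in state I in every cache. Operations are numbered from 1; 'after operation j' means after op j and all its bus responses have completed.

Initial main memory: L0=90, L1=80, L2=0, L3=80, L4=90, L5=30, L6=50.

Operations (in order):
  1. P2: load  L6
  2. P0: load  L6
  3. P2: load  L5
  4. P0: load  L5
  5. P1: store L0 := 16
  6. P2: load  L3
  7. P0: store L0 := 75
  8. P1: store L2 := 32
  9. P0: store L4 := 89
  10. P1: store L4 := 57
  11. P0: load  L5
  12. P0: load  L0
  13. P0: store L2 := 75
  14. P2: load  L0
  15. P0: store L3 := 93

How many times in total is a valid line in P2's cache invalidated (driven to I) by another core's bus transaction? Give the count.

invalidations = 1

1. P2: load  L6  bus=[BusRd]  L6: P0=I P1=I P2=E  mem[L6]=50
2. P0: load  L6  bus=[BusRd]  L6: P0=S P1=I P2=S  mem[L6]=50
3. P2: load  L5  bus=[BusRd]  L5: P0=I P1=I P2=E  mem[L5]=30
4. P0: load  L5  bus=[BusRd]  L5: P0=S P1=I P2=S  mem[L5]=30
5. P1: store L0 := 16  bus=[BusRdX]  L0: P0=I P1=M P2=I  mem[L0]=90
6. P2: load  L3  bus=[BusRd]  L3: P0=I P1=I P2=E  mem[L3]=80
7. P0: store L0 := 75  bus=[BusRdX,Flush]  L0: P0=M P1=I P2=I  mem[L0]=16
8. P1: store L2 := 32  bus=[BusRdX]  L2: P0=I P1=M P2=I  mem[L2]=0
9. P0: store L4 := 89  bus=[BusRdX]  L4: P0=M P1=I P2=I  mem[L4]=90
10. P1: store L4 := 57  bus=[BusRdX,Flush]  L4: P0=I P1=M P2=I  mem[L4]=89
11. P0: load  L5  bus=[-]  L5: P0=S P1=I P2=S  mem[L5]=30
12. P0: load  L0  bus=[-]  L0: P0=M P1=I P2=I  mem[L0]=16
13. P0: store L2 := 75  bus=[BusRdX,Flush]  L2: P0=M P1=I P2=I  mem[L2]=32
14. P2: load  L0  bus=[BusRd]  L0: P0=O P1=I P2=S  mem[L0]=16
15. P0: store L3 := 93  bus=[BusRdX]  L3: P0=M P1=I P2=I  mem[L3]=80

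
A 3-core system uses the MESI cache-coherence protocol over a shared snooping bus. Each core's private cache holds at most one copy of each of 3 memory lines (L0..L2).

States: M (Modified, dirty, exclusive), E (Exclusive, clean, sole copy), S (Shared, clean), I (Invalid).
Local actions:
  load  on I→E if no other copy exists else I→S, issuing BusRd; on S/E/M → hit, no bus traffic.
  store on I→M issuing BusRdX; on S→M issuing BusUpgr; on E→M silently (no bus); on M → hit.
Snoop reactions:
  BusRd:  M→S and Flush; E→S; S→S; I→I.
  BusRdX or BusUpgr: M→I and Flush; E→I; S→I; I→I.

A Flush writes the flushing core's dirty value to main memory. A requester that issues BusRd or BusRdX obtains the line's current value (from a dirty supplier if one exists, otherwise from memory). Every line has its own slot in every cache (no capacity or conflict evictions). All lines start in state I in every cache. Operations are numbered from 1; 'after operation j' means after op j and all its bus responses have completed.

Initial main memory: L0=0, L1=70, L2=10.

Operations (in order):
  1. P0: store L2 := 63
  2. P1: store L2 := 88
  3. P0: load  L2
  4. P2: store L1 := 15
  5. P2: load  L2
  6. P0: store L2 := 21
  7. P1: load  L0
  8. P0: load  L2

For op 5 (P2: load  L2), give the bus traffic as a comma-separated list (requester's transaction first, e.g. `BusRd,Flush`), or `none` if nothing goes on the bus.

bus = BusRd

step 1: P0: store L2 := 63  ⟶  MII  (L2)  txn=BusRdX  M[L2]=10
step 2: P1: store L2 := 88  ⟶  IMI  (L2)  txn=BusRdX+Flush  M[L2]=63
step 3: P0: load  L2  ⟶  SSI  (L2)  txn=BusRd+Flush  M[L2]=88
step 4: P2: store L1 := 15  ⟶  IIM  (L1)  txn=BusRdX  M[L1]=70
step 5: P2: load  L2  ⟶  SSS  (L2)  txn=BusRd  M[L2]=88
step 6: P0: store L2 := 21  ⟶  MII  (L2)  txn=BusUpgr  M[L2]=88
step 7: P1: load  L0  ⟶  IEI  (L0)  txn=BusRd  M[L0]=0
step 8: P0: load  L2  ⟶  MII  (L2)  txn=∅  M[L2]=88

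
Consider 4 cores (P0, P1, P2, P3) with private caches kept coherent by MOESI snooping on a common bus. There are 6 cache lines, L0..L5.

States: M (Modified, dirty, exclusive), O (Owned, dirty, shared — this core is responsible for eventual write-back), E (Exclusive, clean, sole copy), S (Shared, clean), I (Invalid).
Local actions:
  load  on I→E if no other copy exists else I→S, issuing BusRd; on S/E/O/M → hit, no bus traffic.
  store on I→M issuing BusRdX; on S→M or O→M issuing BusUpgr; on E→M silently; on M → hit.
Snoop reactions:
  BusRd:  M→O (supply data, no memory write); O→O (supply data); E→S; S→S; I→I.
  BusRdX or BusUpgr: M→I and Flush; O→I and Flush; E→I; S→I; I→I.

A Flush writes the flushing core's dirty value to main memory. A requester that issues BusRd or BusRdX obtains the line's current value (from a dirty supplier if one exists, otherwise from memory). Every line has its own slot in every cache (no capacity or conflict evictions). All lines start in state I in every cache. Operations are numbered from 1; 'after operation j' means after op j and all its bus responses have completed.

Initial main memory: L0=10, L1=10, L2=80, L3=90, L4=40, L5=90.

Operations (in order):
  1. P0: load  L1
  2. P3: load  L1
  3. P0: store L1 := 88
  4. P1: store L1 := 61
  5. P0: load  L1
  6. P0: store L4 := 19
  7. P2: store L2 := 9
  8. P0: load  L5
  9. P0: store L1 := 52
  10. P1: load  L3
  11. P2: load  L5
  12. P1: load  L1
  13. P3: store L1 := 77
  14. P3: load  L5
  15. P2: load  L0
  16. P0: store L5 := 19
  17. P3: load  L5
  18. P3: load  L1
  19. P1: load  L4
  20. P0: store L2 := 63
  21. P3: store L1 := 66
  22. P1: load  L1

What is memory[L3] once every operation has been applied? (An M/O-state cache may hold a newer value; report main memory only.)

memory[L3] = 90

  op1 P0: load  L1 → E/I/I/I on L1; bus BusRd; mem=10
  op2 P3: load  L1 → S/I/I/S on L1; bus BusRd; mem=10
  op3 P0: store L1 := 88 → M/I/I/I on L1; bus BusUpgr; mem=10
  op4 P1: store L1 := 61 → I/M/I/I on L1; bus BusRdX Flush; mem=88
  op5 P0: load  L1 → S/O/I/I on L1; bus BusRd; mem=88
  op6 P0: store L4 := 19 → M/I/I/I on L4; bus BusRdX; mem=40
  op7 P2: store L2 := 9 → I/I/M/I on L2; bus BusRdX; mem=80
  op8 P0: load  L5 → E/I/I/I on L5; bus BusRd; mem=90
  op9 P0: store L1 := 52 → M/I/I/I on L1; bus BusUpgr Flush; mem=61
  op10 P1: load  L3 → I/E/I/I on L3; bus BusRd; mem=90
  op11 P2: load  L5 → S/I/S/I on L5; bus BusRd; mem=90
  op12 P1: load  L1 → O/S/I/I on L1; bus BusRd; mem=61
  op13 P3: store L1 := 77 → I/I/I/M on L1; bus BusRdX Flush; mem=52
  op14 P3: load  L5 → S/I/S/S on L5; bus BusRd; mem=90
  op15 P2: load  L0 → I/I/E/I on L0; bus BusRd; mem=10
  op16 P0: store L5 := 19 → M/I/I/I on L5; bus BusUpgr; mem=90
  op17 P3: load  L5 → O/I/I/S on L5; bus BusRd; mem=90
  op18 P3: load  L1 → I/I/I/M on L1; bus (none); mem=52
  op19 P1: load  L4 → O/S/I/I on L4; bus BusRd; mem=40
  op20 P0: store L2 := 63 → M/I/I/I on L2; bus BusRdX Flush; mem=9
  op21 P3: store L1 := 66 → I/I/I/M on L1; bus (none); mem=52
  op22 P1: load  L1 → I/S/I/O on L1; bus BusRd; mem=52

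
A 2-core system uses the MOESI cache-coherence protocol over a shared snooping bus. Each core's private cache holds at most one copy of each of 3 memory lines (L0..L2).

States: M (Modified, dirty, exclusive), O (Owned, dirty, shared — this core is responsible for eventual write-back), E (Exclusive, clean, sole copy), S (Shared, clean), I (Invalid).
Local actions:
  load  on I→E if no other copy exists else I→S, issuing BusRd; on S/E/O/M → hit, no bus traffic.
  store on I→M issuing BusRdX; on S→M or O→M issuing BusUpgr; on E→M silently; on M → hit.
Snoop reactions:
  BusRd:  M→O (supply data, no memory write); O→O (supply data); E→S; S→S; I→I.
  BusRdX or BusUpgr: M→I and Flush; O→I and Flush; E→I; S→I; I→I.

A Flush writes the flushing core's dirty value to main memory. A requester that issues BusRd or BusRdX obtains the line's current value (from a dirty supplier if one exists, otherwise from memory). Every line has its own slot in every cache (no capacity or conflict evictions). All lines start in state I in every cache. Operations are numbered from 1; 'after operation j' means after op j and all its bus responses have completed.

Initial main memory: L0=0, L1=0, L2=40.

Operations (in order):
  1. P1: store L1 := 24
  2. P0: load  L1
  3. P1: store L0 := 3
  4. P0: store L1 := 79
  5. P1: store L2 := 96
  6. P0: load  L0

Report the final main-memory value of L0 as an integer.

[1] P1: store L1 := 24 | P0:I, P1:M(24) | bus: BusRdX
[2] P0: load  L1 | P0:S(24), P1:O(24) | bus: BusRd
[3] P1: store L0 := 3 | P0:I, P1:M(3) | bus: BusRdX
[4] P0: store L1 := 79 | P0:M(79), P1:I | bus: BusUpgr,Flush
[5] P1: store L2 := 96 | P0:I, P1:M(96) | bus: BusRdX
[6] P0: load  L0 | P0:S(3), P1:O(3) | bus: BusRd

memory[L0] = 0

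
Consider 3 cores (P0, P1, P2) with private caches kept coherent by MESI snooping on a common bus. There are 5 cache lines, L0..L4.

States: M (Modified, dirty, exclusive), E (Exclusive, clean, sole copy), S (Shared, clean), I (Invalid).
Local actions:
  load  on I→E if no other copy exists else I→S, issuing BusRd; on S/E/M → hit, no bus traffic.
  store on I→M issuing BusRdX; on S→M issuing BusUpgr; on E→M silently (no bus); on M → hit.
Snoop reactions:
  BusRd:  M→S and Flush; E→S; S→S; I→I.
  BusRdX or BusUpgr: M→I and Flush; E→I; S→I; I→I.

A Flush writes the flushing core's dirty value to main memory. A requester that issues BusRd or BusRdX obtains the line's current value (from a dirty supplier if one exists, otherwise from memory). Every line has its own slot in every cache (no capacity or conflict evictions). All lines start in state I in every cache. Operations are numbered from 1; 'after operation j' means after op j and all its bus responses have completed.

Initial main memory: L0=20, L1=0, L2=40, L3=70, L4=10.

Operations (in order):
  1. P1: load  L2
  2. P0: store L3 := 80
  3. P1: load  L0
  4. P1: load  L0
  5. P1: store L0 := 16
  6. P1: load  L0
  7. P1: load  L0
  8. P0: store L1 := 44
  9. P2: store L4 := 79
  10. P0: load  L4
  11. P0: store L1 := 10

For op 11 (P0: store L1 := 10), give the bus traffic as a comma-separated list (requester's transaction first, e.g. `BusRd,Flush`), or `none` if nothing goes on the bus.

bus = none

step 1: P1: load  L2  ⟶  IEI  (L2)  txn=BusRd  M[L2]=40
step 2: P0: store L3 := 80  ⟶  MII  (L3)  txn=BusRdX  M[L3]=70
step 3: P1: load  L0  ⟶  IEI  (L0)  txn=BusRd  M[L0]=20
step 4: P1: load  L0  ⟶  IEI  (L0)  txn=∅  M[L0]=20
step 5: P1: store L0 := 16  ⟶  IMI  (L0)  txn=∅  M[L0]=20
step 6: P1: load  L0  ⟶  IMI  (L0)  txn=∅  M[L0]=20
step 7: P1: load  L0  ⟶  IMI  (L0)  txn=∅  M[L0]=20
step 8: P0: store L1 := 44  ⟶  MII  (L1)  txn=BusRdX  M[L1]=0
step 9: P2: store L4 := 79  ⟶  IIM  (L4)  txn=BusRdX  M[L4]=10
step 10: P0: load  L4  ⟶  SIS  (L4)  txn=BusRd+Flush  M[L4]=79
step 11: P0: store L1 := 10  ⟶  MII  (L1)  txn=∅  M[L1]=0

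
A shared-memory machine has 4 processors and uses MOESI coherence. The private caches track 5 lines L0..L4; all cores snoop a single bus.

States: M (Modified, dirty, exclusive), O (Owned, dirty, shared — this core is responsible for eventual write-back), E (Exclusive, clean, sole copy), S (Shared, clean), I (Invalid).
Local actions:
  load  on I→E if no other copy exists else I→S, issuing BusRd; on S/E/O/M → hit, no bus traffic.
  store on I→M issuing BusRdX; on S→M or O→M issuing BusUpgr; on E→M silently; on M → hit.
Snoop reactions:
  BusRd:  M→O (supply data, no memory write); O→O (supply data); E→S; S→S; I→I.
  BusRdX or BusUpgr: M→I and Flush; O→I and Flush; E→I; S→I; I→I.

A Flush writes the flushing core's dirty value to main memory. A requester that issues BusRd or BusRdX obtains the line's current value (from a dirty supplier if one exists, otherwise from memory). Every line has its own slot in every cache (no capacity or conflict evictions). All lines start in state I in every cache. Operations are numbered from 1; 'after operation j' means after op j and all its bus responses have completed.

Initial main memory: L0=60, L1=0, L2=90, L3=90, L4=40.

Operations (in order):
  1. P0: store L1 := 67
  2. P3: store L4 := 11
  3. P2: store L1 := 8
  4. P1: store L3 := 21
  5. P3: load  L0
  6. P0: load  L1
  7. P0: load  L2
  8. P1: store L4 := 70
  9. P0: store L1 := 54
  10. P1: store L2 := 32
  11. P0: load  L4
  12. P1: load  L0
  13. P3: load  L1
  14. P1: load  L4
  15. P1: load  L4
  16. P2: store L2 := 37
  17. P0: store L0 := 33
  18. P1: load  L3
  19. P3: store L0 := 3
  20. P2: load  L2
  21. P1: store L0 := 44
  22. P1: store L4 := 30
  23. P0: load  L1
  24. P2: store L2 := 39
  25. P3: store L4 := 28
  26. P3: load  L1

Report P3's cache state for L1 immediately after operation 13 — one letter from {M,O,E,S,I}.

state = S

1. P0: store L1 := 67  bus=[BusRdX]  L1: P0=M P1=I P2=I P3=I  mem[L1]=0
2. P3: store L4 := 11  bus=[BusRdX]  L4: P0=I P1=I P2=I P3=M  mem[L4]=40
3. P2: store L1 := 8  bus=[BusRdX,Flush]  L1: P0=I P1=I P2=M P3=I  mem[L1]=67
4. P1: store L3 := 21  bus=[BusRdX]  L3: P0=I P1=M P2=I P3=I  mem[L3]=90
5. P3: load  L0  bus=[BusRd]  L0: P0=I P1=I P2=I P3=E  mem[L0]=60
6. P0: load  L1  bus=[BusRd]  L1: P0=S P1=I P2=O P3=I  mem[L1]=67
7. P0: load  L2  bus=[BusRd]  L2: P0=E P1=I P2=I P3=I  mem[L2]=90
8. P1: store L4 := 70  bus=[BusRdX,Flush]  L4: P0=I P1=M P2=I P3=I  mem[L4]=11
9. P0: store L1 := 54  bus=[BusUpgr,Flush]  L1: P0=M P1=I P2=I P3=I  mem[L1]=8
10. P1: store L2 := 32  bus=[BusRdX]  L2: P0=I P1=M P2=I P3=I  mem[L2]=90
11. P0: load  L4  bus=[BusRd]  L4: P0=S P1=O P2=I P3=I  mem[L4]=11
12. P1: load  L0  bus=[BusRd]  L0: P0=I P1=S P2=I P3=S  mem[L0]=60
13. P3: load  L1  bus=[BusRd]  L1: P0=O P1=I P2=I P3=S  mem[L1]=8
14. P1: load  L4  bus=[-]  L4: P0=S P1=O P2=I P3=I  mem[L4]=11
15. P1: load  L4  bus=[-]  L4: P0=S P1=O P2=I P3=I  mem[L4]=11
16. P2: store L2 := 37  bus=[BusRdX,Flush]  L2: P0=I P1=I P2=M P3=I  mem[L2]=32
17. P0: store L0 := 33  bus=[BusRdX]  L0: P0=M P1=I P2=I P3=I  mem[L0]=60
18. P1: load  L3  bus=[-]  L3: P0=I P1=M P2=I P3=I  mem[L3]=90
19. P3: store L0 := 3  bus=[BusRdX,Flush]  L0: P0=I P1=I P2=I P3=M  mem[L0]=33
20. P2: load  L2  bus=[-]  L2: P0=I P1=I P2=M P3=I  mem[L2]=32
21. P1: store L0 := 44  bus=[BusRdX,Flush]  L0: P0=I P1=M P2=I P3=I  mem[L0]=3
22. P1: store L4 := 30  bus=[BusUpgr]  L4: P0=I P1=M P2=I P3=I  mem[L4]=11
23. P0: load  L1  bus=[-]  L1: P0=O P1=I P2=I P3=S  mem[L1]=8
24. P2: store L2 := 39  bus=[-]  L2: P0=I P1=I P2=M P3=I  mem[L2]=32
25. P3: store L4 := 28  bus=[BusRdX,Flush]  L4: P0=I P1=I P2=I P3=M  mem[L4]=30
26. P3: load  L1  bus=[-]  L1: P0=O P1=I P2=I P3=S  mem[L1]=8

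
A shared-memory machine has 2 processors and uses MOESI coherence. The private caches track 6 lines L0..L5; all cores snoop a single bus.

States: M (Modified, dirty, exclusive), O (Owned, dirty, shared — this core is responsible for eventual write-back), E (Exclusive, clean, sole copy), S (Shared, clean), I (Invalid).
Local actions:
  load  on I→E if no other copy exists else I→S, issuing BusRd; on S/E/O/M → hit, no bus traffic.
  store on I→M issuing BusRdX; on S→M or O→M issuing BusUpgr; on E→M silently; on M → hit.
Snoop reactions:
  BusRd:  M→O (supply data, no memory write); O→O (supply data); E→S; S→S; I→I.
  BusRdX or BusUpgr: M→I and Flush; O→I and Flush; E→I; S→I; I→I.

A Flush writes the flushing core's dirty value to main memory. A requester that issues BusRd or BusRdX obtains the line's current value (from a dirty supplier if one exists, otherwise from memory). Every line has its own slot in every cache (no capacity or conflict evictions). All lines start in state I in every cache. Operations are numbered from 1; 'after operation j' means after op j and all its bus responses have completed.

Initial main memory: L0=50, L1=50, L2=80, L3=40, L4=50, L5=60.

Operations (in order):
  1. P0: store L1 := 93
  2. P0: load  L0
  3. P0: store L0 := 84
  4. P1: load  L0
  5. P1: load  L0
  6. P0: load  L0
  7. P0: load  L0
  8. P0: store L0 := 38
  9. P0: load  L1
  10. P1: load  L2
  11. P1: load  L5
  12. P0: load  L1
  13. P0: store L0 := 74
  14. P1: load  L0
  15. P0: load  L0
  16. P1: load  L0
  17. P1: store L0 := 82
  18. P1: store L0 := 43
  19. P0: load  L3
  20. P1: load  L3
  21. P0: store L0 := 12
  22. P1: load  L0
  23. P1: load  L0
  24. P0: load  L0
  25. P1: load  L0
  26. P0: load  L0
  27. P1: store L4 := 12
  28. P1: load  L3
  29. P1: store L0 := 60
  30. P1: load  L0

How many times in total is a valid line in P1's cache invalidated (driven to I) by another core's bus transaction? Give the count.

1. P0: store L1 := 93  bus=[BusRdX]  L1: P0=M P1=I  mem[L1]=50
2. P0: load  L0  bus=[BusRd]  L0: P0=E P1=I  mem[L0]=50
3. P0: store L0 := 84  bus=[-]  L0: P0=M P1=I  mem[L0]=50
4. P1: load  L0  bus=[BusRd]  L0: P0=O P1=S  mem[L0]=50
5. P1: load  L0  bus=[-]  L0: P0=O P1=S  mem[L0]=50
6. P0: load  L0  bus=[-]  L0: P0=O P1=S  mem[L0]=50
7. P0: load  L0  bus=[-]  L0: P0=O P1=S  mem[L0]=50
8. P0: store L0 := 38  bus=[BusUpgr]  L0: P0=M P1=I  mem[L0]=50
9. P0: load  L1  bus=[-]  L1: P0=M P1=I  mem[L1]=50
10. P1: load  L2  bus=[BusRd]  L2: P0=I P1=E  mem[L2]=80
11. P1: load  L5  bus=[BusRd]  L5: P0=I P1=E  mem[L5]=60
12. P0: load  L1  bus=[-]  L1: P0=M P1=I  mem[L1]=50
13. P0: store L0 := 74  bus=[-]  L0: P0=M P1=I  mem[L0]=50
14. P1: load  L0  bus=[BusRd]  L0: P0=O P1=S  mem[L0]=50
15. P0: load  L0  bus=[-]  L0: P0=O P1=S  mem[L0]=50
16. P1: load  L0  bus=[-]  L0: P0=O P1=S  mem[L0]=50
17. P1: store L0 := 82  bus=[BusUpgr,Flush]  L0: P0=I P1=M  mem[L0]=74
18. P1: store L0 := 43  bus=[-]  L0: P0=I P1=M  mem[L0]=74
19. P0: load  L3  bus=[BusRd]  L3: P0=E P1=I  mem[L3]=40
20. P1: load  L3  bus=[BusRd]  L3: P0=S P1=S  mem[L3]=40
21. P0: store L0 := 12  bus=[BusRdX,Flush]  L0: P0=M P1=I  mem[L0]=43
22. P1: load  L0  bus=[BusRd]  L0: P0=O P1=S  mem[L0]=43
23. P1: load  L0  bus=[-]  L0: P0=O P1=S  mem[L0]=43
24. P0: load  L0  bus=[-]  L0: P0=O P1=S  mem[L0]=43
25. P1: load  L0  bus=[-]  L0: P0=O P1=S  mem[L0]=43
26. P0: load  L0  bus=[-]  L0: P0=O P1=S  mem[L0]=43
27. P1: store L4 := 12  bus=[BusRdX]  L4: P0=I P1=M  mem[L4]=50
28. P1: load  L3  bus=[-]  L3: P0=S P1=S  mem[L3]=40
29. P1: store L0 := 60  bus=[BusUpgr,Flush]  L0: P0=I P1=M  mem[L0]=12
30. P1: load  L0  bus=[-]  L0: P0=I P1=M  mem[L0]=12

invalidations = 2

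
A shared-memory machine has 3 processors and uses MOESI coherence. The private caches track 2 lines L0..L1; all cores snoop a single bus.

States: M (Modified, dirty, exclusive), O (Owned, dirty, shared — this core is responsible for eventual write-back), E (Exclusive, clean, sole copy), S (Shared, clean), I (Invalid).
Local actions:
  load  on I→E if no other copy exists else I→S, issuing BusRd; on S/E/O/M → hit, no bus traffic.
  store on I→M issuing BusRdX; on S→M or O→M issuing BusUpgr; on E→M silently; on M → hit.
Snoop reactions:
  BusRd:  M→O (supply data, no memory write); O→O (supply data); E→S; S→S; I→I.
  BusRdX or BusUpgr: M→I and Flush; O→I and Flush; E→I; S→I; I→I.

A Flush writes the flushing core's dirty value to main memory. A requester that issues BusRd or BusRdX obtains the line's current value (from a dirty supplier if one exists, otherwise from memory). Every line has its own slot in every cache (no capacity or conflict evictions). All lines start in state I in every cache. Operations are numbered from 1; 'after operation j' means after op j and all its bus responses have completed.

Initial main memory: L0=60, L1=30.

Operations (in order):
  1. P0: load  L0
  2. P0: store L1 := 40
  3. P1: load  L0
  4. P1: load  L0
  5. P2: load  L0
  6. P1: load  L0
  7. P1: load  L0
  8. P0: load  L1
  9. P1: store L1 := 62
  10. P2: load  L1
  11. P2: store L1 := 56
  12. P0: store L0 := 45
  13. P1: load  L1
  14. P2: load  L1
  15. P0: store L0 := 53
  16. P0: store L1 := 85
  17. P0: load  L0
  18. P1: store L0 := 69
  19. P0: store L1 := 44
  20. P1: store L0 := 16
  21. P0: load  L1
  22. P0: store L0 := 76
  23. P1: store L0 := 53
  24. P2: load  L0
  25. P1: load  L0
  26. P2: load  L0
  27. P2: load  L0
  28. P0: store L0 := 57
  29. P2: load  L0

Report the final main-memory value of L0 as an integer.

step 1: P0: load  L0  ⟶  EII  (L0)  txn=BusRd  M[L0]=60
step 2: P0: store L1 := 40  ⟶  MII  (L1)  txn=BusRdX  M[L1]=30
step 3: P1: load  L0  ⟶  SSI  (L0)  txn=BusRd  M[L0]=60
step 4: P1: load  L0  ⟶  SSI  (L0)  txn=∅  M[L0]=60
step 5: P2: load  L0  ⟶  SSS  (L0)  txn=BusRd  M[L0]=60
step 6: P1: load  L0  ⟶  SSS  (L0)  txn=∅  M[L0]=60
step 7: P1: load  L0  ⟶  SSS  (L0)  txn=∅  M[L0]=60
step 8: P0: load  L1  ⟶  MII  (L1)  txn=∅  M[L1]=30
step 9: P1: store L1 := 62  ⟶  IMI  (L1)  txn=BusRdX+Flush  M[L1]=40
step 10: P2: load  L1  ⟶  IOS  (L1)  txn=BusRd  M[L1]=40
step 11: P2: store L1 := 56  ⟶  IIM  (L1)  txn=BusUpgr+Flush  M[L1]=62
step 12: P0: store L0 := 45  ⟶  MII  (L0)  txn=BusUpgr  M[L0]=60
step 13: P1: load  L1  ⟶  ISO  (L1)  txn=BusRd  M[L1]=62
step 14: P2: load  L1  ⟶  ISO  (L1)  txn=∅  M[L1]=62
step 15: P0: store L0 := 53  ⟶  MII  (L0)  txn=∅  M[L0]=60
step 16: P0: store L1 := 85  ⟶  MII  (L1)  txn=BusRdX+Flush  M[L1]=56
step 17: P0: load  L0  ⟶  MII  (L0)  txn=∅  M[L0]=60
step 18: P1: store L0 := 69  ⟶  IMI  (L0)  txn=BusRdX+Flush  M[L0]=53
step 19: P0: store L1 := 44  ⟶  MII  (L1)  txn=∅  M[L1]=56
step 20: P1: store L0 := 16  ⟶  IMI  (L0)  txn=∅  M[L0]=53
step 21: P0: load  L1  ⟶  MII  (L1)  txn=∅  M[L1]=56
step 22: P0: store L0 := 76  ⟶  MII  (L0)  txn=BusRdX+Flush  M[L0]=16
step 23: P1: store L0 := 53  ⟶  IMI  (L0)  txn=BusRdX+Flush  M[L0]=76
step 24: P2: load  L0  ⟶  IOS  (L0)  txn=BusRd  M[L0]=76
step 25: P1: load  L0  ⟶  IOS  (L0)  txn=∅  M[L0]=76
step 26: P2: load  L0  ⟶  IOS  (L0)  txn=∅  M[L0]=76
step 27: P2: load  L0  ⟶  IOS  (L0)  txn=∅  M[L0]=76
step 28: P0: store L0 := 57  ⟶  MII  (L0)  txn=BusRdX+Flush  M[L0]=53
step 29: P2: load  L0  ⟶  OIS  (L0)  txn=BusRd  M[L0]=53

memory[L0] = 53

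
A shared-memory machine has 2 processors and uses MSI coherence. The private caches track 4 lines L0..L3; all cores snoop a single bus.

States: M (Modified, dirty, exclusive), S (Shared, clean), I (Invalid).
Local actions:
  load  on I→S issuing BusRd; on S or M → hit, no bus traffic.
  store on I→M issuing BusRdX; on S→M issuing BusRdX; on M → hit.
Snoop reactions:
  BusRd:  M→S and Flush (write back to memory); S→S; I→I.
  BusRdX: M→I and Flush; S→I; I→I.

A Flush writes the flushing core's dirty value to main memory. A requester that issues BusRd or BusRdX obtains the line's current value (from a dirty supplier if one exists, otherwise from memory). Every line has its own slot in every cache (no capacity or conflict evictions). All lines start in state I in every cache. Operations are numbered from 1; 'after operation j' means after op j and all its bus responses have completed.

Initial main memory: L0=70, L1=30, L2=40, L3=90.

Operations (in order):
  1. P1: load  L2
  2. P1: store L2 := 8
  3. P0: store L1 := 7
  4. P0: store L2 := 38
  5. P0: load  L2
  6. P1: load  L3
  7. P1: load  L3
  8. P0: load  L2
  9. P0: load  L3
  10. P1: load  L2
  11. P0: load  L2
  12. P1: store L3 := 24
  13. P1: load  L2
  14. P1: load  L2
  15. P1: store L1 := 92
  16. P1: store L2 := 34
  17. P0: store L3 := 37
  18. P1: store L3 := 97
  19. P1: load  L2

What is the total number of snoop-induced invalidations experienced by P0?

invalidations = 4

[1] P1: load  L2 | P0:I, P1:S(40) | bus: BusRd
[2] P1: store L2 := 8 | P0:I, P1:M(8) | bus: BusRdX
[3] P0: store L1 := 7 | P0:M(7), P1:I | bus: BusRdX
[4] P0: store L2 := 38 | P0:M(38), P1:I | bus: BusRdX,Flush
[5] P0: load  L2 | P0:M(38), P1:I | bus: none
[6] P1: load  L3 | P0:I, P1:S(90) | bus: BusRd
[7] P1: load  L3 | P0:I, P1:S(90) | bus: none
[8] P0: load  L2 | P0:M(38), P1:I | bus: none
[9] P0: load  L3 | P0:S(90), P1:S(90) | bus: BusRd
[10] P1: load  L2 | P0:S(38), P1:S(38) | bus: BusRd,Flush
[11] P0: load  L2 | P0:S(38), P1:S(38) | bus: none
[12] P1: store L3 := 24 | P0:I, P1:M(24) | bus: BusRdX
[13] P1: load  L2 | P0:S(38), P1:S(38) | bus: none
[14] P1: load  L2 | P0:S(38), P1:S(38) | bus: none
[15] P1: store L1 := 92 | P0:I, P1:M(92) | bus: BusRdX,Flush
[16] P1: store L2 := 34 | P0:I, P1:M(34) | bus: BusRdX
[17] P0: store L3 := 37 | P0:M(37), P1:I | bus: BusRdX,Flush
[18] P1: store L3 := 97 | P0:I, P1:M(97) | bus: BusRdX,Flush
[19] P1: load  L2 | P0:I, P1:M(34) | bus: none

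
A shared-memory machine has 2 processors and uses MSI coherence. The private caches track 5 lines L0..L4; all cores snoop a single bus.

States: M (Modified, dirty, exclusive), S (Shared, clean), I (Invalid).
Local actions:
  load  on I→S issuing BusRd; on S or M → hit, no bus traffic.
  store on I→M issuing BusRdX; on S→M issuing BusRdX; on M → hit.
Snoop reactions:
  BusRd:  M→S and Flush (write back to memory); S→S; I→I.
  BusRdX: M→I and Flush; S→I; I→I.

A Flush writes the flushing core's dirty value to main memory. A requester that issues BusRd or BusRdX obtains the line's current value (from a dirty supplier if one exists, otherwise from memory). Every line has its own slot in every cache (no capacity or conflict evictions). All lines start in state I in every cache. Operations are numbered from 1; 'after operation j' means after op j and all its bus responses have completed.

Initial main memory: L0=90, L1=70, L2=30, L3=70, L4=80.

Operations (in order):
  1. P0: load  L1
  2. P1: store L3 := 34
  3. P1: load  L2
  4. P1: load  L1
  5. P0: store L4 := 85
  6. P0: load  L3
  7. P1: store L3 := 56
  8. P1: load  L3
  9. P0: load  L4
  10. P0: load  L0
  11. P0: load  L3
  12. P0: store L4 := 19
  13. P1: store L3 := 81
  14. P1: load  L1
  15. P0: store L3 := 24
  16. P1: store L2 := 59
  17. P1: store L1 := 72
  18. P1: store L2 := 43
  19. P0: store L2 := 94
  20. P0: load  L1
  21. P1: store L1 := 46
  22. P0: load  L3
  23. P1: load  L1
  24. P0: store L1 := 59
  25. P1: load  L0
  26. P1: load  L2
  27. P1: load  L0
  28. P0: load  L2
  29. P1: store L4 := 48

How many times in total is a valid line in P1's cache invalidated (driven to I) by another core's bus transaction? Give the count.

invalidations = 3

  op1 P0: load  L1 → S/I on L1; bus BusRd; mem=70
  op2 P1: store L3 := 34 → I/M on L3; bus BusRdX; mem=70
  op3 P1: load  L2 → I/S on L2; bus BusRd; mem=30
  op4 P1: load  L1 → S/S on L1; bus BusRd; mem=70
  op5 P0: store L4 := 85 → M/I on L4; bus BusRdX; mem=80
  op6 P0: load  L3 → S/S on L3; bus BusRd Flush; mem=34
  op7 P1: store L3 := 56 → I/M on L3; bus BusRdX; mem=34
  op8 P1: load  L3 → I/M on L3; bus (none); mem=34
  op9 P0: load  L4 → M/I on L4; bus (none); mem=80
  op10 P0: load  L0 → S/I on L0; bus BusRd; mem=90
  op11 P0: load  L3 → S/S on L3; bus BusRd Flush; mem=56
  op12 P0: store L4 := 19 → M/I on L4; bus (none); mem=80
  op13 P1: store L3 := 81 → I/M on L3; bus BusRdX; mem=56
  op14 P1: load  L1 → S/S on L1; bus (none); mem=70
  op15 P0: store L3 := 24 → M/I on L3; bus BusRdX Flush; mem=81
  op16 P1: store L2 := 59 → I/M on L2; bus BusRdX; mem=30
  op17 P1: store L1 := 72 → I/M on L1; bus BusRdX; mem=70
  op18 P1: store L2 := 43 → I/M on L2; bus (none); mem=30
  op19 P0: store L2 := 94 → M/I on L2; bus BusRdX Flush; mem=43
  op20 P0: load  L1 → S/S on L1; bus BusRd Flush; mem=72
  op21 P1: store L1 := 46 → I/M on L1; bus BusRdX; mem=72
  op22 P0: load  L3 → M/I on L3; bus (none); mem=81
  op23 P1: load  L1 → I/M on L1; bus (none); mem=72
  op24 P0: store L1 := 59 → M/I on L1; bus BusRdX Flush; mem=46
  op25 P1: load  L0 → S/S on L0; bus BusRd; mem=90
  op26 P1: load  L2 → S/S on L2; bus BusRd Flush; mem=94
  op27 P1: load  L0 → S/S on L0; bus (none); mem=90
  op28 P0: load  L2 → S/S on L2; bus (none); mem=94
  op29 P1: store L4 := 48 → I/M on L4; bus BusRdX Flush; mem=19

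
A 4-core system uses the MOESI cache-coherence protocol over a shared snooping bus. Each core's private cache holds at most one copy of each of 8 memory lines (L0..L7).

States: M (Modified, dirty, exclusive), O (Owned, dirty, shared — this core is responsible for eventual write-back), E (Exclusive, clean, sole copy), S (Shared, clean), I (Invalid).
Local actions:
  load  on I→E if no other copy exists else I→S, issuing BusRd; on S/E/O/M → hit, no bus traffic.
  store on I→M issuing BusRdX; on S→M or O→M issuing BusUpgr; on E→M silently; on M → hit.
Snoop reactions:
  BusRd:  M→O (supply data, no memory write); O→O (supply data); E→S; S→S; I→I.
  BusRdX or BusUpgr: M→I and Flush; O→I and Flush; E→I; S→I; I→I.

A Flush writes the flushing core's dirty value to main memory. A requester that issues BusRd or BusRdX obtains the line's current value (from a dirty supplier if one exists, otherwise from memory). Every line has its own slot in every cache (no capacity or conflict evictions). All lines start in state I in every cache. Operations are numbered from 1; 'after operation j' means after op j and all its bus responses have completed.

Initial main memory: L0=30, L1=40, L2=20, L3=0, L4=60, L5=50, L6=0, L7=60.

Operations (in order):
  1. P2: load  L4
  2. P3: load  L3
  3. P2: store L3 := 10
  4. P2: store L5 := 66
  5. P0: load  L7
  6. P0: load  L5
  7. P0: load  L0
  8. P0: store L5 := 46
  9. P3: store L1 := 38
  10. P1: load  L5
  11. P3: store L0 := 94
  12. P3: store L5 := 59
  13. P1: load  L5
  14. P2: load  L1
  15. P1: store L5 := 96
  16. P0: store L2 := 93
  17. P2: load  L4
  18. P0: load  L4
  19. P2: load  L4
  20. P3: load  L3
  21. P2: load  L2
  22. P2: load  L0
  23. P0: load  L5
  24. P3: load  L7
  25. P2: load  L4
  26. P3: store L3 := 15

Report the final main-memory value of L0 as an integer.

1. P2: load  L4  bus=[BusRd]  L4: P0=I P1=I P2=E P3=I  mem[L4]=60
2. P3: load  L3  bus=[BusRd]  L3: P0=I P1=I P2=I P3=E  mem[L3]=0
3. P2: store L3 := 10  bus=[BusRdX]  L3: P0=I P1=I P2=M P3=I  mem[L3]=0
4. P2: store L5 := 66  bus=[BusRdX]  L5: P0=I P1=I P2=M P3=I  mem[L5]=50
5. P0: load  L7  bus=[BusRd]  L7: P0=E P1=I P2=I P3=I  mem[L7]=60
6. P0: load  L5  bus=[BusRd]  L5: P0=S P1=I P2=O P3=I  mem[L5]=50
7. P0: load  L0  bus=[BusRd]  L0: P0=E P1=I P2=I P3=I  mem[L0]=30
8. P0: store L5 := 46  bus=[BusUpgr,Flush]  L5: P0=M P1=I P2=I P3=I  mem[L5]=66
9. P3: store L1 := 38  bus=[BusRdX]  L1: P0=I P1=I P2=I P3=M  mem[L1]=40
10. P1: load  L5  bus=[BusRd]  L5: P0=O P1=S P2=I P3=I  mem[L5]=66
11. P3: store L0 := 94  bus=[BusRdX]  L0: P0=I P1=I P2=I P3=M  mem[L0]=30
12. P3: store L5 := 59  bus=[BusRdX,Flush]  L5: P0=I P1=I P2=I P3=M  mem[L5]=46
13. P1: load  L5  bus=[BusRd]  L5: P0=I P1=S P2=I P3=O  mem[L5]=46
14. P2: load  L1  bus=[BusRd]  L1: P0=I P1=I P2=S P3=O  mem[L1]=40
15. P1: store L5 := 96  bus=[BusUpgr,Flush]  L5: P0=I P1=M P2=I P3=I  mem[L5]=59
16. P0: store L2 := 93  bus=[BusRdX]  L2: P0=M P1=I P2=I P3=I  mem[L2]=20
17. P2: load  L4  bus=[-]  L4: P0=I P1=I P2=E P3=I  mem[L4]=60
18. P0: load  L4  bus=[BusRd]  L4: P0=S P1=I P2=S P3=I  mem[L4]=60
19. P2: load  L4  bus=[-]  L4: P0=S P1=I P2=S P3=I  mem[L4]=60
20. P3: load  L3  bus=[BusRd]  L3: P0=I P1=I P2=O P3=S  mem[L3]=0
21. P2: load  L2  bus=[BusRd]  L2: P0=O P1=I P2=S P3=I  mem[L2]=20
22. P2: load  L0  bus=[BusRd]  L0: P0=I P1=I P2=S P3=O  mem[L0]=30
23. P0: load  L5  bus=[BusRd]  L5: P0=S P1=O P2=I P3=I  mem[L5]=59
24. P3: load  L7  bus=[BusRd]  L7: P0=S P1=I P2=I P3=S  mem[L7]=60
25. P2: load  L4  bus=[-]  L4: P0=S P1=I P2=S P3=I  mem[L4]=60
26. P3: store L3 := 15  bus=[BusUpgr,Flush]  L3: P0=I P1=I P2=I P3=M  mem[L3]=10

memory[L0] = 30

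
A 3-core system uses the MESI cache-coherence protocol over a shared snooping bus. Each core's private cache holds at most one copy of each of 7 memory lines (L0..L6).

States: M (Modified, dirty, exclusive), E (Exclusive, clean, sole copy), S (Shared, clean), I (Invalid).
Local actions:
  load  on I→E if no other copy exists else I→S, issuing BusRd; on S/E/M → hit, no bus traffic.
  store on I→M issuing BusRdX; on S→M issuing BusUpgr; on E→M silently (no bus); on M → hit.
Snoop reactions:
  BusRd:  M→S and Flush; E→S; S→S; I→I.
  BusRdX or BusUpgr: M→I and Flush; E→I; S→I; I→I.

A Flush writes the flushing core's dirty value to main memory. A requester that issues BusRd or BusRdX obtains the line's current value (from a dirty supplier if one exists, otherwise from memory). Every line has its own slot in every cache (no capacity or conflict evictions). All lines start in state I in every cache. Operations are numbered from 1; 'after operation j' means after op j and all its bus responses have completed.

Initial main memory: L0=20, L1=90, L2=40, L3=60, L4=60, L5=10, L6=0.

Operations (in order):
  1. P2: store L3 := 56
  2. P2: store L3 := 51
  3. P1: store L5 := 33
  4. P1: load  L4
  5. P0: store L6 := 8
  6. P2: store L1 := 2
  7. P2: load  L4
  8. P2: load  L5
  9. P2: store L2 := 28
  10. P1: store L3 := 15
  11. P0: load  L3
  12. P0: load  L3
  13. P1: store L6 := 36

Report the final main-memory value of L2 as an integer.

  op1 P2: store L3 := 56 → I/I/M on L3; bus BusRdX; mem=60
  op2 P2: store L3 := 51 → I/I/M on L3; bus (none); mem=60
  op3 P1: store L5 := 33 → I/M/I on L5; bus BusRdX; mem=10
  op4 P1: load  L4 → I/E/I on L4; bus BusRd; mem=60
  op5 P0: store L6 := 8 → M/I/I on L6; bus BusRdX; mem=0
  op6 P2: store L1 := 2 → I/I/M on L1; bus BusRdX; mem=90
  op7 P2: load  L4 → I/S/S on L4; bus BusRd; mem=60
  op8 P2: load  L5 → I/S/S on L5; bus BusRd Flush; mem=33
  op9 P2: store L2 := 28 → I/I/M on L2; bus BusRdX; mem=40
  op10 P1: store L3 := 15 → I/M/I on L3; bus BusRdX Flush; mem=51
  op11 P0: load  L3 → S/S/I on L3; bus BusRd Flush; mem=15
  op12 P0: load  L3 → S/S/I on L3; bus (none); mem=15
  op13 P1: store L6 := 36 → I/M/I on L6; bus BusRdX Flush; mem=8

memory[L2] = 40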